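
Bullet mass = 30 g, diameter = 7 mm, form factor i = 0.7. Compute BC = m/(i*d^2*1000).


BC = m/(i*d^2*1000) = 30/(0.7 * 7^2 * 1000) = 0.0008746

0.0008746


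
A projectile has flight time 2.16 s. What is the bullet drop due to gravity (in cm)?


drop = 0.5*g*t^2 = 0.5*9.81*2.16^2 = 22.8848 m ≈ 2288 cm

2288 cm


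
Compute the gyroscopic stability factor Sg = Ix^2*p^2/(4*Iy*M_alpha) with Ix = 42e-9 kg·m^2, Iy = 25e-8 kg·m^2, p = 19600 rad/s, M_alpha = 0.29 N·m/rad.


Sg = Ix^2 * p^2 / (4 * Iy * M_alpha) = (42e-9)^2 * 19600^2 / (4 * 25e-8 * 0.29) = 2.337

2.337


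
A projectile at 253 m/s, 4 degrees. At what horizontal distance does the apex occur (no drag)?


R = v0^2*sin(2*theta)/g = 253^2*sin(2*4°)/9.81 = 908.087 m
apex_dist = R/2 = 908.087/2 = 454 m

454 m


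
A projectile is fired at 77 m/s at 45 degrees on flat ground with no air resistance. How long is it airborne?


T = 2*v0*sin(theta)/g = 2*77*sin(45°)/9.81 = 11.1 s

11.1 s


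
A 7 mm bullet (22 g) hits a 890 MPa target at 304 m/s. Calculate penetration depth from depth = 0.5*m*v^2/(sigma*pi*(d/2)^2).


A = pi*(d/2)^2 = pi*(7/2)^2 = 38.4845 mm^2
E = 0.5*m*v^2 = 0.5*0.022*304^2 = 1016.58 J
depth = E/(sigma*A) = 1016.58 J / (890 MPa * 38.4845 mm^2) = 1016.58/(890 * 38.4845) m = 0.02968 m ≈ 29.68 mm

29.68 mm


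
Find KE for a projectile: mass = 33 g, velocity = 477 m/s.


E = 0.5*m*v^2 = 0.5*0.033*477^2 = 3754 J

3754 J


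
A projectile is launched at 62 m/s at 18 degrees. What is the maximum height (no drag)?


H = (v0*sin(theta))^2 / (2g) = (62*sin(18°))^2 / (2*9.81) = 18.71 m

18.71 m


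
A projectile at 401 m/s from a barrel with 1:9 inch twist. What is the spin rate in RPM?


twist_m = 9*0.0254 = 0.2286 m
spin = v/twist = 401/0.2286 = 1754.156 rev/s
RPM = spin*60 = 1754.156*60 ≈ 105249 RPM

105249 RPM


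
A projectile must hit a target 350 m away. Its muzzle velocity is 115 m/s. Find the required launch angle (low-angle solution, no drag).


sin(2*theta) = R*g/v0^2 = 350*9.81/115^2 = 0.259622, theta = arcsin(0.259622)/2 = 7.524°

7.524 degrees


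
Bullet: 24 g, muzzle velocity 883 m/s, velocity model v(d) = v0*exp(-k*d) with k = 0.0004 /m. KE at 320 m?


v = v0*exp(-k*d) = 883*exp(-0.0004*320) = 776.911 m/s
E = 0.5*m*v^2 = 0.5*0.024*776.911^2 = 7243 J

7243 J


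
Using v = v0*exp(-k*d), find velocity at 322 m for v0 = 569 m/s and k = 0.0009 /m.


v = v0*exp(-k*d) = 569*exp(-0.0009*322) = 425.8 m/s

425.8 m/s


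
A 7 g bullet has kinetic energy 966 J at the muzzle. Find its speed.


v = sqrt(2*E/m) = sqrt(2*966/0.007) = 525.4 m/s

525.4 m/s


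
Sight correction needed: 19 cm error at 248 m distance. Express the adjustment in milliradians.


1 mrad subtends 1 cm per 10 m of range, so adj = error_cm / (dist_m / 10) = 19 / (248/10) = 0.7661 mrad

0.7661 mrad


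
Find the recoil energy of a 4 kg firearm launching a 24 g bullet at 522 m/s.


v_r = m_p*v_p/m_gun = 0.024*522/4 = 3.132 m/s, E_r = 0.5*m_gun*v_r^2 = 0.5*4*3.132^2 = 19.62 J

19.62 J


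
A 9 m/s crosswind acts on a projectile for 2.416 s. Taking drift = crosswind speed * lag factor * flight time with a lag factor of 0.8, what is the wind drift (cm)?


drift = v_wind * lag * t = 9 * 0.8 * 2.416 = 17.3952 m ≈ 1740 cm

1740 cm


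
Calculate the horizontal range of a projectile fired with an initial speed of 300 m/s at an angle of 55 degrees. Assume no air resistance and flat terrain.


R = v0^2 * sin(2*theta) / g = 300^2 * sin(2*55°) / 9.81 = 8621 m

8621 m


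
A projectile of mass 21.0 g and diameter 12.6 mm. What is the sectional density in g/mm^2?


SD = m/d^2 = 21.0/12.6^2 = 0.1323 g/mm^2

0.1323 g/mm^2


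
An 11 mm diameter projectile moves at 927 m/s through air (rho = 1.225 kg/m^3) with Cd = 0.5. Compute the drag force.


A = pi*(d/2)^2 = pi*(11/2000)^2 = 9.50332e-05 m^2
Fd = 0.5*Cd*rho*A*v^2 = 0.5*0.5*1.225*9.50332e-05*927^2 = 25.01 N

25.01 N


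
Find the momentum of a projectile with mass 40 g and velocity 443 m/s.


p = m*v = 0.04*443 = 17.72 kg·m/s

17.72 kg·m/s


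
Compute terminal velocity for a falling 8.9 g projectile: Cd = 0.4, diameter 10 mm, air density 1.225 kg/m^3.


A = pi*(d/2)^2 = pi*(10/2000)^2 = 7.85398e-05 m^2
vt = sqrt(2mg/(Cd*rho*A)) = sqrt(2*0.0089*9.81/(0.4 * 1.225 * 7.85398e-05)) = 67.36 m/s

67.36 m/s


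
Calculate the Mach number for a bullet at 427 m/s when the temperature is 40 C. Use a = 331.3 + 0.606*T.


a = 331.3 + 0.606*(40) = 355.54 m/s
M = v/a = 427/355.54 = 1.201

1.201


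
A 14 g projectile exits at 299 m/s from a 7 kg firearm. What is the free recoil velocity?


v_recoil = m_p * v_p / m_gun = 0.014 * 299 / 7 = 0.598 m/s

0.598 m/s


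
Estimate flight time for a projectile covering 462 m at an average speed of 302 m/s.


t = d/v = 462/302 = 1.53 s

1.53 s


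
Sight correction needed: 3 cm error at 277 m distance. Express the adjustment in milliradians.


1 mrad subtends 1 cm per 10 m of range, so adj = error_cm / (dist_m / 10) = 3 / (277/10) = 0.1083 mrad

0.1083 mrad


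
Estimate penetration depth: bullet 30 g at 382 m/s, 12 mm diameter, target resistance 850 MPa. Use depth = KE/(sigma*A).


A = pi*(d/2)^2 = pi*(12/2)^2 = 113.097 mm^2
E = 0.5*m*v^2 = 0.5*0.03*382^2 = 2188.86 J
depth = E/(sigma*A) = 2188.86 J / (850 MPa * 113.097 mm^2) = 2188.86/(850 * 113.097) m = 0.0227691 m ≈ 22.77 mm

22.77 mm


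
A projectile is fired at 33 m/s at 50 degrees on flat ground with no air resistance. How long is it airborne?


T = 2*v0*sin(theta)/g = 2*33*sin(50°)/9.81 = 5.154 s

5.154 s


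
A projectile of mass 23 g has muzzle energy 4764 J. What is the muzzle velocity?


v = sqrt(2*E/m) = sqrt(2*4764/0.023) = 643.6 m/s

643.6 m/s


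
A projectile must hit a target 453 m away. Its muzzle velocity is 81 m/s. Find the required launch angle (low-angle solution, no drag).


sin(2*theta) = R*g/v0^2 = 453*9.81/81^2 = 0.677325, theta = arcsin(0.677325)/2 = 21.32°

21.32 degrees


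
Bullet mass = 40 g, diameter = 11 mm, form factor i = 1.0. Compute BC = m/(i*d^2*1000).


BC = m/(i*d^2*1000) = 40/(1.0 * 11^2 * 1000) = 0.0003306

0.0003306


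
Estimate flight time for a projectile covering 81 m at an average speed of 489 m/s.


t = d/v = 81/489 = 0.1656 s

0.1656 s


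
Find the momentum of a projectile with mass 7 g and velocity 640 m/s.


p = m*v = 0.007*640 = 4.48 kg·m/s

4.48 kg·m/s


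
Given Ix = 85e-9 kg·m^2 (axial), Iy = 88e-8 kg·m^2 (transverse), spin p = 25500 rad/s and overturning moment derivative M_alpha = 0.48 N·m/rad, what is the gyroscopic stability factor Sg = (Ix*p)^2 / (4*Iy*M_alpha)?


Sg = Ix^2 * p^2 / (4 * Iy * M_alpha) = (85e-9)^2 * 25500^2 / (4 * 88e-8 * 0.48) = 2.781

2.781


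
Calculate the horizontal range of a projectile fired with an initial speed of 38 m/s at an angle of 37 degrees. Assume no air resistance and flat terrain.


R = v0^2 * sin(2*theta) / g = 38^2 * sin(2*37°) / 9.81 = 141.5 m

141.5 m


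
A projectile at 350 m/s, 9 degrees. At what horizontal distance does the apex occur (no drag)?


R = v0^2*sin(2*theta)/g = 350^2*sin(2*9°)/9.81 = 3858.77 m
apex_dist = R/2 = 3858.77/2 = 1929 m

1929 m


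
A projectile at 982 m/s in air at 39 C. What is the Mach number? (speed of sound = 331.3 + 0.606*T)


a = 331.3 + 0.606*(39) = 354.934 m/s
M = v/a = 982/354.934 = 2.767

2.767


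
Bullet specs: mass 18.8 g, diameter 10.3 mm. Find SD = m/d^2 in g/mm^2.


SD = m/d^2 = 18.8/10.3^2 = 0.1772 g/mm^2

0.1772 g/mm^2


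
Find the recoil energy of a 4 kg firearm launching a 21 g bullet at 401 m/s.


v_r = m_p*v_p/m_gun = 0.021*401/4 = 2.10525 m/s, E_r = 0.5*m_gun*v_r^2 = 0.5*4*2.10525^2 = 8.864 J

8.864 J


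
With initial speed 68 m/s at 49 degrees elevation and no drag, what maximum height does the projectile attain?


H = (v0*sin(theta))^2 / (2g) = (68*sin(49°))^2 / (2*9.81) = 134.2 m

134.2 m


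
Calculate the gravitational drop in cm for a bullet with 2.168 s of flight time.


drop = 0.5*g*t^2 = 0.5*9.81*2.168^2 = 23.0546 m ≈ 2305 cm

2305 cm


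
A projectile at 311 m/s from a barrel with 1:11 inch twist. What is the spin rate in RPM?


twist_m = 11*0.0254 = 0.2794 m
spin = v/twist = 311/0.2794 = 1113.099 rev/s
RPM = spin*60 = 1113.099*60 ≈ 66786 RPM

66786 RPM


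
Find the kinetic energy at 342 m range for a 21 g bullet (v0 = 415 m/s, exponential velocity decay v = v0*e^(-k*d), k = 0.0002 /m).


v = v0*exp(-k*d) = 415*exp(-0.0002*342) = 387.563 m/s
E = 0.5*m*v^2 = 0.5*0.021*387.563^2 = 1577 J

1577 J


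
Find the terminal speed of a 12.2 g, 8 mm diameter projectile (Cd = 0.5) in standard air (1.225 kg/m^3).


A = pi*(d/2)^2 = pi*(8/2000)^2 = 5.02655e-05 m^2
vt = sqrt(2mg/(Cd*rho*A)) = sqrt(2*0.0122*9.81/(0.5 * 1.225 * 5.02655e-05)) = 88.17 m/s

88.17 m/s


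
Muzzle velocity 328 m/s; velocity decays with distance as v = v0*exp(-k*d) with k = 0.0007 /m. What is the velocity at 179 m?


v = v0*exp(-k*d) = 328*exp(-0.0007*179) = 289.4 m/s

289.4 m/s


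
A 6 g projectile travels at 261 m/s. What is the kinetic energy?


E = 0.5*m*v^2 = 0.5*0.006*261^2 = 204.4 J

204.4 J


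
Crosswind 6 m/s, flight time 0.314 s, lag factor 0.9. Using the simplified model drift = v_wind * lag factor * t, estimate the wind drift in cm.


drift = v_wind * lag * t = 6 * 0.9 * 0.314 = 1.6956 m ≈ 169.6 cm

169.6 cm


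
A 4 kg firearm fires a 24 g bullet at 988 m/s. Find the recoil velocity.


v_recoil = m_p * v_p / m_gun = 0.024 * 988 / 4 = 5.928 m/s

5.928 m/s


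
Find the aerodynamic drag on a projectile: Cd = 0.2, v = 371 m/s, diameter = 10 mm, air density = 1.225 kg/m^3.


A = pi*(d/2)^2 = pi*(10/2000)^2 = 7.85398e-05 m^2
Fd = 0.5*Cd*rho*A*v^2 = 0.5*0.2*1.225*7.85398e-05*371^2 = 1.324 N

1.324 N


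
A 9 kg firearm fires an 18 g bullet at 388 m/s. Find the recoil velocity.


v_recoil = m_p * v_p / m_gun = 0.018 * 388 / 9 = 0.776 m/s

0.776 m/s


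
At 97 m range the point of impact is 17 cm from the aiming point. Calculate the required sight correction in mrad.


1 mrad subtends 1 cm per 10 m of range, so adj = error_cm / (dist_m / 10) = 17 / (97/10) = 1.753 mrad

1.753 mrad


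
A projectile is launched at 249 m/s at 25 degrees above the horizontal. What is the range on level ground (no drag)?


R = v0^2 * sin(2*theta) / g = 249^2 * sin(2*25°) / 9.81 = 4842 m

4842 m


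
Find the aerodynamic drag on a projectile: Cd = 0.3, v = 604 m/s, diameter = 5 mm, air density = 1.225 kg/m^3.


A = pi*(d/2)^2 = pi*(5/2000)^2 = 1.96350e-05 m^2
Fd = 0.5*Cd*rho*A*v^2 = 0.5*0.3*1.225*1.96350e-05*604^2 = 1.316 N

1.316 N


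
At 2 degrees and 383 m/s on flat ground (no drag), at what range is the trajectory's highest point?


R = v0^2*sin(2*theta)/g = 383^2*sin(2*2°)/9.81 = 1043.07 m
apex_dist = R/2 = 1043.07/2 = 521.5 m

521.5 m


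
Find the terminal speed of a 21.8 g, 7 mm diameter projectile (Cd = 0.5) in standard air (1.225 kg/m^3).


A = pi*(d/2)^2 = pi*(7/2000)^2 = 3.84845e-05 m^2
vt = sqrt(2mg/(Cd*rho*A)) = sqrt(2*0.0218*9.81/(0.5 * 1.225 * 3.84845e-05)) = 134.7 m/s

134.7 m/s


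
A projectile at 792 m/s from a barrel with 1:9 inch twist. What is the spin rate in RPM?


twist_m = 9*0.0254 = 0.2286 m
spin = v/twist = 792/0.2286 = 3464.567 rev/s
RPM = spin*60 = 3464.567*60 ≈ 207874 RPM

207874 RPM


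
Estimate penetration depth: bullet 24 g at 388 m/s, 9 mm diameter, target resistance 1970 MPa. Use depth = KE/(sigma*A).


A = pi*(d/2)^2 = pi*(9/2)^2 = 63.6173 mm^2
E = 0.5*m*v^2 = 0.5*0.024*388^2 = 1806.53 J
depth = E/(sigma*A) = 1806.53 J / (1970 MPa * 63.6173 mm^2) = 1806.53/(1970 * 63.6173) m = 0.0144146 m ≈ 14.41 mm

14.41 mm


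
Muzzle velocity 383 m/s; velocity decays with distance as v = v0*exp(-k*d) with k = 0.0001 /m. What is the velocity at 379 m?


v = v0*exp(-k*d) = 383*exp(-0.0001*379) = 368.8 m/s

368.8 m/s


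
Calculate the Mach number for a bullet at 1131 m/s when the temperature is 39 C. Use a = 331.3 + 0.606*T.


a = 331.3 + 0.606*(39) = 354.934 m/s
M = v/a = 1131/354.934 = 3.187

3.187


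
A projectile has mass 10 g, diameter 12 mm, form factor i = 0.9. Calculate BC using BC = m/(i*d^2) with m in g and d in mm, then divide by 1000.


BC = m/(i*d^2*1000) = 10/(0.9 * 12^2 * 1000) = 7.716e-05

7.716e-05


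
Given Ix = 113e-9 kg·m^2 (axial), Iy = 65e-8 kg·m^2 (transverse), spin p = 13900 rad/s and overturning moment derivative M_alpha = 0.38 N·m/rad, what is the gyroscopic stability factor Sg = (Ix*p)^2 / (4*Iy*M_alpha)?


Sg = Ix^2 * p^2 / (4 * Iy * M_alpha) = (113e-9)^2 * 13900^2 / (4 * 65e-8 * 0.38) = 2.497

2.497


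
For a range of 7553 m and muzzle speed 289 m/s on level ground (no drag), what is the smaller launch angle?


sin(2*theta) = R*g/v0^2 = 7553*9.81/289^2 = 0.887141, theta = arcsin(0.887141)/2 = 31.26°

31.26 degrees


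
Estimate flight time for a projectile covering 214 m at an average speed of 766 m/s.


t = d/v = 214/766 = 0.2794 s

0.2794 s


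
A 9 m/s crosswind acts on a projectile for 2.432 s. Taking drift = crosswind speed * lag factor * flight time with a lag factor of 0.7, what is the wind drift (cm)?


drift = v_wind * lag * t = 9 * 0.7 * 2.432 = 15.3216 m ≈ 1532 cm

1532 cm


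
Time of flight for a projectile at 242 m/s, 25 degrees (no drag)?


T = 2*v0*sin(theta)/g = 2*242*sin(25°)/9.81 = 20.85 s

20.85 s


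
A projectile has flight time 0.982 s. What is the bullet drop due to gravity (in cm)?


drop = 0.5*g*t^2 = 0.5*9.81*0.982^2 = 4.73001 m ≈ 473 cm

473 cm


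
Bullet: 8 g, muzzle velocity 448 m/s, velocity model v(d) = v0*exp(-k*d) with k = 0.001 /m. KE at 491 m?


v = v0*exp(-k*d) = 448*exp(-0.001*491) = 274.182 m/s
E = 0.5*m*v^2 = 0.5*0.008*274.182^2 = 300.7 J

300.7 J


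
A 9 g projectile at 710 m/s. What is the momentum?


p = m*v = 0.009*710 = 6.39 kg·m/s

6.39 kg·m/s


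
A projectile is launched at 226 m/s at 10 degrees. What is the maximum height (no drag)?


H = (v0*sin(theta))^2 / (2g) = (226*sin(10°))^2 / (2*9.81) = 78.5 m

78.5 m


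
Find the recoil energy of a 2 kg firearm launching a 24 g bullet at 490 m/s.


v_r = m_p*v_p/m_gun = 0.024*490/2 = 5.88 m/s, E_r = 0.5*m_gun*v_r^2 = 0.5*2*5.88^2 = 34.57 J

34.57 J


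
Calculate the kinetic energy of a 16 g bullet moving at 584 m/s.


E = 0.5*m*v^2 = 0.5*0.016*584^2 = 2728 J

2728 J


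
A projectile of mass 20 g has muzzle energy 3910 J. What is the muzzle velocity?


v = sqrt(2*E/m) = sqrt(2*3910/0.02) = 625.3 m/s

625.3 m/s


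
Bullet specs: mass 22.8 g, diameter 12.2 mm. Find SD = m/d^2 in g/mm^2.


SD = m/d^2 = 22.8/12.2^2 = 0.1532 g/mm^2

0.1532 g/mm^2


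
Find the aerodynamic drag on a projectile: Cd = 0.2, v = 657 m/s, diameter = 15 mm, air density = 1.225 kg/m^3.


A = pi*(d/2)^2 = pi*(15/2000)^2 = 1.76715e-04 m^2
Fd = 0.5*Cd*rho*A*v^2 = 0.5*0.2*1.225*1.76715e-04*657^2 = 9.344 N

9.344 N


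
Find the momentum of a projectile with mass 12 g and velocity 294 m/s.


p = m*v = 0.012*294 = 3.528 kg·m/s

3.528 kg·m/s


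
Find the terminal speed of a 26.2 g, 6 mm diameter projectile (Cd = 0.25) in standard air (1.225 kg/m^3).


A = pi*(d/2)^2 = pi*(6/2000)^2 = 2.82743e-05 m^2
vt = sqrt(2mg/(Cd*rho*A)) = sqrt(2*0.0262*9.81/(0.25 * 1.225 * 2.82743e-05)) = 243.6 m/s

243.6 m/s


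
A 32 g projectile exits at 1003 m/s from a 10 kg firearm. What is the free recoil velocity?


v_recoil = m_p * v_p / m_gun = 0.032 * 1003 / 10 = 3.21 m/s

3.21 m/s


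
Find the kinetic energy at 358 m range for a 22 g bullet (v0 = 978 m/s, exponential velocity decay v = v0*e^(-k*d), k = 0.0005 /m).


v = v0*exp(-k*d) = 978*exp(-0.0005*358) = 817.712 m/s
E = 0.5*m*v^2 = 0.5*0.022*817.712^2 = 7355 J

7355 J


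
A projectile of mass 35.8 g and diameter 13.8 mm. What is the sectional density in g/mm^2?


SD = m/d^2 = 35.8/13.8^2 = 0.188 g/mm^2

0.188 g/mm^2


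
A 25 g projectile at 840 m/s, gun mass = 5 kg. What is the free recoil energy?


v_r = m_p*v_p/m_gun = 0.025*840/5 = 4.2 m/s, E_r = 0.5*m_gun*v_r^2 = 0.5*5*4.2^2 = 44.1 J

44.1 J


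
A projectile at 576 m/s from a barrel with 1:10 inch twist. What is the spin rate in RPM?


twist_m = 10*0.0254 = 0.254 m
spin = v/twist = 576/0.254 = 2267.717 rev/s
RPM = spin*60 = 2267.717*60 ≈ 136063 RPM

136063 RPM


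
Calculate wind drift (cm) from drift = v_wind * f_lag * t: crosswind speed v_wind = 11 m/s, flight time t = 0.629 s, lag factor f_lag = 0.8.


drift = v_wind * lag * t = 11 * 0.8 * 0.629 = 5.5352 m ≈ 553.5 cm

553.5 cm


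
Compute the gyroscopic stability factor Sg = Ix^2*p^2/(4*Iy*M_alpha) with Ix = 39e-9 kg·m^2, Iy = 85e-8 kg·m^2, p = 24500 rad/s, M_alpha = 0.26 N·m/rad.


Sg = Ix^2 * p^2 / (4 * Iy * M_alpha) = (39e-9)^2 * 24500^2 / (4 * 85e-8 * 0.26) = 1.033

1.033


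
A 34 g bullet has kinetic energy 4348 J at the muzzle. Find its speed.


v = sqrt(2*E/m) = sqrt(2*4348/0.034) = 505.7 m/s

505.7 m/s


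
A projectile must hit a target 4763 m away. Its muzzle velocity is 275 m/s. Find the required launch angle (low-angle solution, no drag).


sin(2*theta) = R*g/v0^2 = 4763*9.81/275^2 = 0.617852, theta = arcsin(0.617852)/2 = 19.08°

19.08 degrees


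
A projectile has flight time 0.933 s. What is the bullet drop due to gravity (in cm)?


drop = 0.5*g*t^2 = 0.5*9.81*0.933^2 = 4.26975 m ≈ 427 cm

427 cm


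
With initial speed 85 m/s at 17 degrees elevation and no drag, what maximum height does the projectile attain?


H = (v0*sin(theta))^2 / (2g) = (85*sin(17°))^2 / (2*9.81) = 31.48 m

31.48 m


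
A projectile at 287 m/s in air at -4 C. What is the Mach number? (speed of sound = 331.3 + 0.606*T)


a = 331.3 + 0.606*(-4) = 328.876 m/s
M = v/a = 287/328.876 = 0.8727

0.8727


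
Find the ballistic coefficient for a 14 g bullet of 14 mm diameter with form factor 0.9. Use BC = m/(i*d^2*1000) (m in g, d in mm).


BC = m/(i*d^2*1000) = 14/(0.9 * 14^2 * 1000) = 7.937e-05

7.937e-05


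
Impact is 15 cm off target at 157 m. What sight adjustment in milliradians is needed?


1 mrad subtends 1 cm per 10 m of range, so adj = error_cm / (dist_m / 10) = 15 / (157/10) = 0.9554 mrad

0.9554 mrad


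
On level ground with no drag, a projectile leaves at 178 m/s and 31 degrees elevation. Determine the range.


R = v0^2 * sin(2*theta) / g = 178^2 * sin(2*31°) / 9.81 = 2852 m

2852 m


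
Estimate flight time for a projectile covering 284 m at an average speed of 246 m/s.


t = d/v = 284/246 = 1.154 s

1.154 s


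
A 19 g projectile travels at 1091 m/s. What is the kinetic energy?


E = 0.5*m*v^2 = 0.5*0.019*1091^2 = 11308 J

11308 J


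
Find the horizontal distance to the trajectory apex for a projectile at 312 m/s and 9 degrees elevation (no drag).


R = v0^2*sin(2*theta)/g = 312^2*sin(2*9°)/9.81 = 3066.36 m
apex_dist = R/2 = 3066.36/2 = 1533 m

1533 m


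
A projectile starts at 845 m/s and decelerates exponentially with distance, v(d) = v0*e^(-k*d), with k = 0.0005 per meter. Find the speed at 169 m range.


v = v0*exp(-k*d) = 845*exp(-0.0005*169) = 776.5 m/s

776.5 m/s


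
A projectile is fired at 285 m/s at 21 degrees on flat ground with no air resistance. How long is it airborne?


T = 2*v0*sin(theta)/g = 2*285*sin(21°)/9.81 = 20.82 s

20.82 s


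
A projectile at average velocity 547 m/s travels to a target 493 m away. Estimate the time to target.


t = d/v = 493/547 = 0.9013 s

0.9013 s


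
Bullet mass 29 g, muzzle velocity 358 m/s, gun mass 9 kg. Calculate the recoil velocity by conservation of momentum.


v_recoil = m_p * v_p / m_gun = 0.029 * 358 / 9 = 1.154 m/s

1.154 m/s


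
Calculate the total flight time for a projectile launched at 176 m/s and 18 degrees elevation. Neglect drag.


T = 2*v0*sin(theta)/g = 2*176*sin(18°)/9.81 = 11.09 s

11.09 s


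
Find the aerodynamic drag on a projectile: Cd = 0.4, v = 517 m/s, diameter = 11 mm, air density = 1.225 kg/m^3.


A = pi*(d/2)^2 = pi*(11/2000)^2 = 9.50332e-05 m^2
Fd = 0.5*Cd*rho*A*v^2 = 0.5*0.4*1.225*9.50332e-05*517^2 = 6.223 N

6.223 N


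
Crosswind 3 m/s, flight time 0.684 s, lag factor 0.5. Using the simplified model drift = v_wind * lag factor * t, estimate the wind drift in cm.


drift = v_wind * lag * t = 3 * 0.5 * 0.684 = 1.026 m ≈ 102.6 cm

102.6 cm


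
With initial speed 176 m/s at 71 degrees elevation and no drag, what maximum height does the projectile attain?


H = (v0*sin(theta))^2 / (2g) = (176*sin(71°))^2 / (2*9.81) = 1411 m

1411 m


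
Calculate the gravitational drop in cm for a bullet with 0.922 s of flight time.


drop = 0.5*g*t^2 = 0.5*9.81*0.922^2 = 4.16966 m ≈ 417 cm

417 cm


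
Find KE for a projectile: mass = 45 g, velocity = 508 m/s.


E = 0.5*m*v^2 = 0.5*0.045*508^2 = 5806 J

5806 J


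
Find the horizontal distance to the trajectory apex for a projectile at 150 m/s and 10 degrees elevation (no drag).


R = v0^2*sin(2*theta)/g = 150^2*sin(2*10°)/9.81 = 784.45 m
apex_dist = R/2 = 784.45/2 = 392.2 m

392.2 m


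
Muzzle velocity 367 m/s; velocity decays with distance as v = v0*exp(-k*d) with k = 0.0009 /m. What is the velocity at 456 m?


v = v0*exp(-k*d) = 367*exp(-0.0009*456) = 243.5 m/s

243.5 m/s


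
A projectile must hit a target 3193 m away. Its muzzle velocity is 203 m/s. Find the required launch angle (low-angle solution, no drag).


sin(2*theta) = R*g/v0^2 = 3193*9.81/203^2 = 0.760109, theta = arcsin(0.760109)/2 = 24.74°

24.74 degrees


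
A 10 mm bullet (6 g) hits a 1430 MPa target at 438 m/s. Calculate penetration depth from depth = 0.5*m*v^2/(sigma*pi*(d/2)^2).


A = pi*(d/2)^2 = pi*(10/2)^2 = 78.5398 mm^2
E = 0.5*m*v^2 = 0.5*0.006*438^2 = 575.532 J
depth = E/(sigma*A) = 575.532 J / (1430 MPa * 78.5398 mm^2) = 575.532/(1430 * 78.5398) m = 0.00512441 m ≈ 5.124 mm

5.124 mm


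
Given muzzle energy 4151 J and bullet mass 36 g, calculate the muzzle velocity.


v = sqrt(2*E/m) = sqrt(2*4151/0.036) = 480.2 m/s

480.2 m/s


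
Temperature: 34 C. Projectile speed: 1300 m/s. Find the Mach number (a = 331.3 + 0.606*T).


a = 331.3 + 0.606*(34) = 351.904 m/s
M = v/a = 1300/351.904 = 3.694

3.694


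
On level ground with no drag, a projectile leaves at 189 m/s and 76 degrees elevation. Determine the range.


R = v0^2 * sin(2*theta) / g = 189^2 * sin(2*76°) / 9.81 = 1709 m

1709 m


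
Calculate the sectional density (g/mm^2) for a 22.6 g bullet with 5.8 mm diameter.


SD = m/d^2 = 22.6/5.8^2 = 0.6718 g/mm^2

0.6718 g/mm^2


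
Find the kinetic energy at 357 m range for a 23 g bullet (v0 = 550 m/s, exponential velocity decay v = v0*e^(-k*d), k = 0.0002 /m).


v = v0*exp(-k*d) = 550*exp(-0.0002*357) = 512.099 m/s
E = 0.5*m*v^2 = 0.5*0.023*512.099^2 = 3016 J

3016 J


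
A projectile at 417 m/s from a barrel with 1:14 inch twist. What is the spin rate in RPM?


twist_m = 14*0.0254 = 0.3556 m
spin = v/twist = 417/0.3556 = 1172.666 rev/s
RPM = spin*60 = 1172.666*60 ≈ 70360 RPM

70360 RPM


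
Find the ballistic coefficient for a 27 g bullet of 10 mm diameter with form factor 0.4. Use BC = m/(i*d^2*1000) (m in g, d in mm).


BC = m/(i*d^2*1000) = 27/(0.4 * 10^2 * 1000) = 0.000675

0.000675


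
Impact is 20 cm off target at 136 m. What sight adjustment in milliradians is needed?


1 mrad subtends 1 cm per 10 m of range, so adj = error_cm / (dist_m / 10) = 20 / (136/10) = 1.471 mrad

1.471 mrad


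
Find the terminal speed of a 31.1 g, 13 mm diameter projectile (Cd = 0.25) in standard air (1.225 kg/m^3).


A = pi*(d/2)^2 = pi*(13/2000)^2 = 1.32732e-04 m^2
vt = sqrt(2mg/(Cd*rho*A)) = sqrt(2*0.0311*9.81/(0.25 * 1.225 * 1.32732e-04)) = 122.5 m/s

122.5 m/s


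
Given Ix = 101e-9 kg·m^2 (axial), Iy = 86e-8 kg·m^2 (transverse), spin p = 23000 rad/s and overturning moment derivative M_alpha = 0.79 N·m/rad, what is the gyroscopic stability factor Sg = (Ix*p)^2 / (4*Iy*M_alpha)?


Sg = Ix^2 * p^2 / (4 * Iy * M_alpha) = (101e-9)^2 * 23000^2 / (4 * 86e-8 * 0.79) = 1.986

1.986


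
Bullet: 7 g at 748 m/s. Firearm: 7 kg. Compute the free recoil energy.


v_r = m_p*v_p/m_gun = 0.007*748/7 = 0.748 m/s, E_r = 0.5*m_gun*v_r^2 = 0.5*7*0.748^2 = 1.958 J

1.958 J


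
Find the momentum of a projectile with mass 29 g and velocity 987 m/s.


p = m*v = 0.029*987 = 28.62 kg·m/s

28.62 kg·m/s


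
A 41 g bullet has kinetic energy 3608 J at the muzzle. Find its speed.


v = sqrt(2*E/m) = sqrt(2*3608/0.041) = 419.5 m/s

419.5 m/s


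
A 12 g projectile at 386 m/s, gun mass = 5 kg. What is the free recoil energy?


v_r = m_p*v_p/m_gun = 0.012*386/5 = 0.9264 m/s, E_r = 0.5*m_gun*v_r^2 = 0.5*5*0.9264^2 = 2.146 J

2.146 J


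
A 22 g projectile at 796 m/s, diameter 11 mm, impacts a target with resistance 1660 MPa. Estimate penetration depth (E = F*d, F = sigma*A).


A = pi*(d/2)^2 = pi*(11/2)^2 = 95.0332 mm^2
E = 0.5*m*v^2 = 0.5*0.022*796^2 = 6969.78 J
depth = E/(sigma*A) = 6969.78 J / (1660 MPa * 95.0332 mm^2) = 6969.78/(1660 * 95.0332) m = 0.044181 m ≈ 44.18 mm

44.18 mm


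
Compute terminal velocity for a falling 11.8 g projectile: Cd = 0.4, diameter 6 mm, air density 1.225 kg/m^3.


A = pi*(d/2)^2 = pi*(6/2000)^2 = 2.82743e-05 m^2
vt = sqrt(2mg/(Cd*rho*A)) = sqrt(2*0.0118*9.81/(0.4 * 1.225 * 2.82743e-05)) = 129.3 m/s

129.3 m/s


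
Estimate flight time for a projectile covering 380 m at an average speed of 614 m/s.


t = d/v = 380/614 = 0.6189 s

0.6189 s


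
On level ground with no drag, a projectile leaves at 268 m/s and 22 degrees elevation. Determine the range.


R = v0^2 * sin(2*theta) / g = 268^2 * sin(2*22°) / 9.81 = 5086 m

5086 m


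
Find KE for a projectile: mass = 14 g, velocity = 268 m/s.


E = 0.5*m*v^2 = 0.5*0.014*268^2 = 502.8 J

502.8 J


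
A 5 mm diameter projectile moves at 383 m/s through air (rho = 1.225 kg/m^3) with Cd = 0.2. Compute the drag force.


A = pi*(d/2)^2 = pi*(5/2000)^2 = 1.96350e-05 m^2
Fd = 0.5*Cd*rho*A*v^2 = 0.5*0.2*1.225*1.96350e-05*383^2 = 0.3528 N

0.3528 N


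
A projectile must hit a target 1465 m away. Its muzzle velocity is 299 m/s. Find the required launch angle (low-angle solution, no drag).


sin(2*theta) = R*g/v0^2 = 1465*9.81/299^2 = 0.160755, theta = arcsin(0.160755)/2 = 4.625°

4.625 degrees


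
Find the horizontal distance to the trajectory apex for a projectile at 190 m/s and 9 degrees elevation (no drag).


R = v0^2*sin(2*theta)/g = 190^2*sin(2*9°)/9.81 = 1137.16 m
apex_dist = R/2 = 1137.16/2 = 568.6 m

568.6 m


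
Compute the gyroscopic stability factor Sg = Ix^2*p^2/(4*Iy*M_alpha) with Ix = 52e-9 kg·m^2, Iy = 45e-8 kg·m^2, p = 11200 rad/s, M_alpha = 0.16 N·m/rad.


Sg = Ix^2 * p^2 / (4 * Iy * M_alpha) = (52e-9)^2 * 11200^2 / (4 * 45e-8 * 0.16) = 1.178

1.178


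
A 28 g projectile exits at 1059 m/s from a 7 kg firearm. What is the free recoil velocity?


v_recoil = m_p * v_p / m_gun = 0.028 * 1059 / 7 = 4.236 m/s

4.236 m/s


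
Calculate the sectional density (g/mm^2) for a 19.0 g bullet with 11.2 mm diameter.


SD = m/d^2 = 19.0/11.2^2 = 0.1515 g/mm^2

0.1515 g/mm^2


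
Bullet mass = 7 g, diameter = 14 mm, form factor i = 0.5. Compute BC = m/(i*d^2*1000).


BC = m/(i*d^2*1000) = 7/(0.5 * 14^2 * 1000) = 7.143e-05

7.143e-05


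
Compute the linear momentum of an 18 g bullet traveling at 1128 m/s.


p = m*v = 0.018*1128 = 20.3 kg·m/s

20.3 kg·m/s


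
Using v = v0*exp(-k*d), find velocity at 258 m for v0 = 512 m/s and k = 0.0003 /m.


v = v0*exp(-k*d) = 512*exp(-0.0003*258) = 473.9 m/s

473.9 m/s


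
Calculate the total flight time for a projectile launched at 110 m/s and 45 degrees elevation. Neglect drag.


T = 2*v0*sin(theta)/g = 2*110*sin(45°)/9.81 = 15.86 s

15.86 s


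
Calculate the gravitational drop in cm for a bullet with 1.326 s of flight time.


drop = 0.5*g*t^2 = 0.5*9.81*1.326^2 = 8.62434 m ≈ 862.4 cm

862.4 cm


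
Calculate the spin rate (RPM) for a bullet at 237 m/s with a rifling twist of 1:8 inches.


twist_m = 8*0.0254 = 0.2032 m
spin = v/twist = 237/0.2032 = 1166.339 rev/s
RPM = spin*60 = 1166.339*60 ≈ 69980 RPM

69980 RPM


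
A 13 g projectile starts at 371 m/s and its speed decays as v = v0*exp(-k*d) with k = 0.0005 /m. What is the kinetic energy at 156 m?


v = v0*exp(-k*d) = 371*exp(-0.0005*156) = 343.162 m/s
E = 0.5*m*v^2 = 0.5*0.013*343.162^2 = 765.4 J

765.4 J


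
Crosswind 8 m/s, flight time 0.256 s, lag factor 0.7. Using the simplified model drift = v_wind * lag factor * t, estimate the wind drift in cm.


drift = v_wind * lag * t = 8 * 0.7 * 0.256 = 1.4336 m ≈ 143.4 cm

143.4 cm


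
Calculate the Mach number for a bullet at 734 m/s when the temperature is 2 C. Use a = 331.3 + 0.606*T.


a = 331.3 + 0.606*(2) = 332.512 m/s
M = v/a = 734/332.512 = 2.207

2.207


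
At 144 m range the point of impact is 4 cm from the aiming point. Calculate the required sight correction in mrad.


1 mrad subtends 1 cm per 10 m of range, so adj = error_cm / (dist_m / 10) = 4 / (144/10) = 0.2778 mrad

0.2778 mrad


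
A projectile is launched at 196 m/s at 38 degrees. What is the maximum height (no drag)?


H = (v0*sin(theta))^2 / (2g) = (196*sin(38°))^2 / (2*9.81) = 742.2 m

742.2 m


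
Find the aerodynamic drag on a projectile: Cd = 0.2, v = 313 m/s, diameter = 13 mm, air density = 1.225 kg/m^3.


A = pi*(d/2)^2 = pi*(13/2000)^2 = 1.32732e-04 m^2
Fd = 0.5*Cd*rho*A*v^2 = 0.5*0.2*1.225*1.32732e-04*313^2 = 1.593 N

1.593 N


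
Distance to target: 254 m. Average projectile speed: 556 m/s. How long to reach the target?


t = d/v = 254/556 = 0.4568 s

0.4568 s


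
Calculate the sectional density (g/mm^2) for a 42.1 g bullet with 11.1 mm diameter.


SD = m/d^2 = 42.1/11.1^2 = 0.3417 g/mm^2

0.3417 g/mm^2


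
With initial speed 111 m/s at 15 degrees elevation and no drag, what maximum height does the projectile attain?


H = (v0*sin(theta))^2 / (2g) = (111*sin(15°))^2 / (2*9.81) = 42.07 m

42.07 m


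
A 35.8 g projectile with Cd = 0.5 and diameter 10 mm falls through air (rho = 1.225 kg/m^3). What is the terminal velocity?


A = pi*(d/2)^2 = pi*(10/2000)^2 = 7.85398e-05 m^2
vt = sqrt(2mg/(Cd*rho*A)) = sqrt(2*0.0358*9.81/(0.5 * 1.225 * 7.85398e-05)) = 120.8 m/s

120.8 m/s


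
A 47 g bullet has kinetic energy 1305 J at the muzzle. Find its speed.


v = sqrt(2*E/m) = sqrt(2*1305/0.047) = 235.7 m/s

235.7 m/s


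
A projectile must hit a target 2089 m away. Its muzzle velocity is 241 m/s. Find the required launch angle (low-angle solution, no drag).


sin(2*theta) = R*g/v0^2 = 2089*9.81/241^2 = 0.352836, theta = arcsin(0.352836)/2 = 10.33°

10.33 degrees


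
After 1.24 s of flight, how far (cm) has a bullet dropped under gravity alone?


drop = 0.5*g*t^2 = 0.5*9.81*1.24^2 = 7.54193 m ≈ 754.2 cm

754.2 cm


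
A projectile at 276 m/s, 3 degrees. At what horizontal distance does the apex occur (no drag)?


R = v0^2*sin(2*theta)/g = 276^2*sin(2*3°)/9.81 = 811.678 m
apex_dist = R/2 = 811.678/2 = 405.8 m

405.8 m


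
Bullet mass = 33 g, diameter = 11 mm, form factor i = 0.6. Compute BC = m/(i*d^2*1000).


BC = m/(i*d^2*1000) = 33/(0.6 * 11^2 * 1000) = 0.0004545

0.0004545


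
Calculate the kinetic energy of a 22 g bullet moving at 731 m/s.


E = 0.5*m*v^2 = 0.5*0.022*731^2 = 5878 J

5878 J


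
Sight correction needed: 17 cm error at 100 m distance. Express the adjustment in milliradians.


1 mrad subtends 1 cm per 10 m of range, so adj = error_cm / (dist_m / 10) = 17 / (100/10) = 1.7 mrad

1.7 mrad


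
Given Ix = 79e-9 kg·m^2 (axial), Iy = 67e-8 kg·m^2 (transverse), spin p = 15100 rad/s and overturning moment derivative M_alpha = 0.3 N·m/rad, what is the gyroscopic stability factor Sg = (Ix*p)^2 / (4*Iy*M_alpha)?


Sg = Ix^2 * p^2 / (4 * Iy * M_alpha) = (79e-9)^2 * 15100^2 / (4 * 67e-8 * 0.3) = 1.77

1.77


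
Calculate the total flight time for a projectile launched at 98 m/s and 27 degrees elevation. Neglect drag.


T = 2*v0*sin(theta)/g = 2*98*sin(27°)/9.81 = 9.071 s

9.071 s


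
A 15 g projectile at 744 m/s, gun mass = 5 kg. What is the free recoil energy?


v_r = m_p*v_p/m_gun = 0.015*744/5 = 2.232 m/s, E_r = 0.5*m_gun*v_r^2 = 0.5*5*2.232^2 = 12.45 J

12.45 J


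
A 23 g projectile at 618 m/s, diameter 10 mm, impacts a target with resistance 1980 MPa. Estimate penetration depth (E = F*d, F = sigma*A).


A = pi*(d/2)^2 = pi*(10/2)^2 = 78.5398 mm^2
E = 0.5*m*v^2 = 0.5*0.023*618^2 = 4392.13 J
depth = E/(sigma*A) = 4392.13 J / (1980 MPa * 78.5398 mm^2) = 4392.13/(1980 * 78.5398) m = 0.0282436 m ≈ 28.24 mm

28.24 mm


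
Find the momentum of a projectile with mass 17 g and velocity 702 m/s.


p = m*v = 0.017*702 = 11.93 kg·m/s

11.93 kg·m/s


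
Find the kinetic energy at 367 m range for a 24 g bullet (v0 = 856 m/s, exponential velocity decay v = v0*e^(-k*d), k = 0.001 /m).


v = v0*exp(-k*d) = 856*exp(-0.001*367) = 593.045 m/s
E = 0.5*m*v^2 = 0.5*0.024*593.045^2 = 4220 J

4220 J


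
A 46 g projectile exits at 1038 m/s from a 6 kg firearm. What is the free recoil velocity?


v_recoil = m_p * v_p / m_gun = 0.046 * 1038 / 6 = 7.958 m/s

7.958 m/s


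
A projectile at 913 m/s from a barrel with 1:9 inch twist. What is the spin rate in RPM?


twist_m = 9*0.0254 = 0.2286 m
spin = v/twist = 913/0.2286 = 3993.876 rev/s
RPM = spin*60 = 3993.876*60 ≈ 239633 RPM

239633 RPM


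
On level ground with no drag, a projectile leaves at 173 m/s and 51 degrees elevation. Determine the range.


R = v0^2 * sin(2*theta) / g = 173^2 * sin(2*51°) / 9.81 = 2984 m

2984 m


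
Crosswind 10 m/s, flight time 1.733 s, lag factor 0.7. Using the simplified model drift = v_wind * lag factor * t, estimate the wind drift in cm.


drift = v_wind * lag * t = 10 * 0.7 * 1.733 = 12.131 m ≈ 1213 cm

1213 cm


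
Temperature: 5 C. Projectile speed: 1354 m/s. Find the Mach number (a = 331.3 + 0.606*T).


a = 331.3 + 0.606*(5) = 334.33 m/s
M = v/a = 1354/334.33 = 4.05

4.05


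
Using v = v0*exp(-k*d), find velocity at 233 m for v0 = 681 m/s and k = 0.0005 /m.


v = v0*exp(-k*d) = 681*exp(-0.0005*233) = 606.1 m/s

606.1 m/s


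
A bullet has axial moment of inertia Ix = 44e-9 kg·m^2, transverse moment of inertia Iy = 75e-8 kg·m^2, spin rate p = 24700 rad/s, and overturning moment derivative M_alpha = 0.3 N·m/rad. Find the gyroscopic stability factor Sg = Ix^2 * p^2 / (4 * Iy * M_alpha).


Sg = Ix^2 * p^2 / (4 * Iy * M_alpha) = (44e-9)^2 * 24700^2 / (4 * 75e-8 * 0.3) = 1.312

1.312


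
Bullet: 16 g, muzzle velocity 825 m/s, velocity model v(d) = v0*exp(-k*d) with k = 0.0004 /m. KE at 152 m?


v = v0*exp(-k*d) = 825*exp(-0.0004*152) = 776.334 m/s
E = 0.5*m*v^2 = 0.5*0.016*776.334^2 = 4822 J

4822 J


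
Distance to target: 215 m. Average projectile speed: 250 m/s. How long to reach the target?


t = d/v = 215/250 = 0.86 s

0.86 s


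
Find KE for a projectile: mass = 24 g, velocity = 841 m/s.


E = 0.5*m*v^2 = 0.5*0.024*841^2 = 8487 J

8487 J


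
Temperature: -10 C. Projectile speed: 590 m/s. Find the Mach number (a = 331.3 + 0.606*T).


a = 331.3 + 0.606*(-10) = 325.24 m/s
M = v/a = 590/325.24 = 1.814

1.814


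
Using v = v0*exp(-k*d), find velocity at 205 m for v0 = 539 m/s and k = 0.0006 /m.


v = v0*exp(-k*d) = 539*exp(-0.0006*205) = 476.6 m/s

476.6 m/s


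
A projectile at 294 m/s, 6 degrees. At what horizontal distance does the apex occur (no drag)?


R = v0^2*sin(2*theta)/g = 294^2*sin(2*6°)/9.81 = 1831.91 m
apex_dist = R/2 = 1831.91/2 = 916 m

916 m


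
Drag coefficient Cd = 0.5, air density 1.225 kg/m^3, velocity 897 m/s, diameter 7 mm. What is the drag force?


A = pi*(d/2)^2 = pi*(7/2000)^2 = 3.84845e-05 m^2
Fd = 0.5*Cd*rho*A*v^2 = 0.5*0.5*1.225*3.84845e-05*897^2 = 9.483 N

9.483 N


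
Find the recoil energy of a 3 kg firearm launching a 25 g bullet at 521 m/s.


v_r = m_p*v_p/m_gun = 0.025*521/3 = 4.34167 m/s, E_r = 0.5*m_gun*v_r^2 = 0.5*3*4.34167^2 = 28.28 J

28.28 J


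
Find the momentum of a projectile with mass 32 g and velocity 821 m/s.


p = m*v = 0.032*821 = 26.27 kg·m/s

26.27 kg·m/s


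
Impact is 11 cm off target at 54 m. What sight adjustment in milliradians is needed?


1 mrad subtends 1 cm per 10 m of range, so adj = error_cm / (dist_m / 10) = 11 / (54/10) = 2.037 mrad

2.037 mrad


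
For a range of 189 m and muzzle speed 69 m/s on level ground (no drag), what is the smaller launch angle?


sin(2*theta) = R*g/v0^2 = 189*9.81/69^2 = 0.389433, theta = arcsin(0.389433)/2 = 11.46°

11.46 degrees


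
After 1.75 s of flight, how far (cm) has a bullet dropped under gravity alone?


drop = 0.5*g*t^2 = 0.5*9.81*1.75^2 = 15.0216 m ≈ 1502 cm

1502 cm


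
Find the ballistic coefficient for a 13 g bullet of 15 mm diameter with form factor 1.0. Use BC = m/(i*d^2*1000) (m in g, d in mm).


BC = m/(i*d^2*1000) = 13/(1.0 * 15^2 * 1000) = 5.778e-05

5.778e-05


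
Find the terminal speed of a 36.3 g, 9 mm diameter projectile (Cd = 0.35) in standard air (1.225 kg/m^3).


A = pi*(d/2)^2 = pi*(9/2000)^2 = 6.36173e-05 m^2
vt = sqrt(2mg/(Cd*rho*A)) = sqrt(2*0.0363*9.81/(0.35 * 1.225 * 6.36173e-05)) = 161.6 m/s

161.6 m/s


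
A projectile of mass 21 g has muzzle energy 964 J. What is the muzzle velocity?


v = sqrt(2*E/m) = sqrt(2*964/0.021) = 303 m/s

303 m/s


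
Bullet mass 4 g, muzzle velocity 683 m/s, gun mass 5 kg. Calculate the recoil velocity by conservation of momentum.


v_recoil = m_p * v_p / m_gun = 0.004 * 683 / 5 = 0.5464 m/s

0.5464 m/s


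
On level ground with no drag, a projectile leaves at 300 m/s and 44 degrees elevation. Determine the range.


R = v0^2 * sin(2*theta) / g = 300^2 * sin(2*44°) / 9.81 = 9169 m

9169 m


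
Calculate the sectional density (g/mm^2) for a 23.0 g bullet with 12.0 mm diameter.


SD = m/d^2 = 23.0/12.0^2 = 0.1597 g/mm^2

0.1597 g/mm^2


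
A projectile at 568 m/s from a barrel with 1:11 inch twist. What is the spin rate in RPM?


twist_m = 11*0.0254 = 0.2794 m
spin = v/twist = 568/0.2794 = 2032.928 rev/s
RPM = spin*60 = 2032.928*60 ≈ 121976 RPM

121976 RPM


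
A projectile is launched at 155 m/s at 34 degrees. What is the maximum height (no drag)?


H = (v0*sin(theta))^2 / (2g) = (155*sin(34°))^2 / (2*9.81) = 382.9 m

382.9 m


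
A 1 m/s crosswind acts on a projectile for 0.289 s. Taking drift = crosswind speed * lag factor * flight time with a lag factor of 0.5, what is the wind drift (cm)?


drift = v_wind * lag * t = 1 * 0.5 * 0.289 = 0.1445 m ≈ 14.45 cm

14.45 cm


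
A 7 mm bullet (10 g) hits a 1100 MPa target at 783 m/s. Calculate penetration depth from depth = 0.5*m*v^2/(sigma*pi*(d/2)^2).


A = pi*(d/2)^2 = pi*(7/2)^2 = 38.4845 mm^2
E = 0.5*m*v^2 = 0.5*0.01*783^2 = 3065.45 J
depth = E/(sigma*A) = 3065.45 J / (1100 MPa * 38.4845 mm^2) = 3065.45/(1100 * 38.4845) m = 0.0724127 m ≈ 72.41 mm

72.41 mm


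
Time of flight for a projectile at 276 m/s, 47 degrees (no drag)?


T = 2*v0*sin(theta)/g = 2*276*sin(47°)/9.81 = 41.15 s

41.15 s


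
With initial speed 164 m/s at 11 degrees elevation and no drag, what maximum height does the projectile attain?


H = (v0*sin(theta))^2 / (2g) = (164*sin(11°))^2 / (2*9.81) = 49.91 m

49.91 m


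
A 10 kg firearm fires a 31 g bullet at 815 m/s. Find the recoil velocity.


v_recoil = m_p * v_p / m_gun = 0.031 * 815 / 10 = 2.526 m/s

2.526 m/s
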